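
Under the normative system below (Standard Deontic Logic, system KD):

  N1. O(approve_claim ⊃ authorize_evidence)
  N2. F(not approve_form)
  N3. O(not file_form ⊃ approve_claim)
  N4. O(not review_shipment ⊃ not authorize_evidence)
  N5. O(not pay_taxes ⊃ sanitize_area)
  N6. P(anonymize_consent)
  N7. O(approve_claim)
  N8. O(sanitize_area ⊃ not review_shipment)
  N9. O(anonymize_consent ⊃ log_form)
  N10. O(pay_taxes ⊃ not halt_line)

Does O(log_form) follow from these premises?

No

Premise 9 is O(anonymize_consent ⊃ log_form), but O(anonymize_consent) is not derivable from the premises (the permission P(anonymize_consent) asserts only not O(not anonymize_consent), not O(anonymize_consent)), so it does not yield O(log_form).
No other premise forces O(log_form). An ideal world satisfying every premise can still have log_form false, so O(log_form) is not derivable.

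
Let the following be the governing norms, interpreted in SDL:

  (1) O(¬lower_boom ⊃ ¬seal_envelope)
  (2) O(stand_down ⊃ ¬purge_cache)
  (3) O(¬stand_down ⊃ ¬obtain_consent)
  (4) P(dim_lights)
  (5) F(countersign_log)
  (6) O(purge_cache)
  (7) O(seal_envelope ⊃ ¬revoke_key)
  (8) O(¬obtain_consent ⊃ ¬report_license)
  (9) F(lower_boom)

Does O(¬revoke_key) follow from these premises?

No

Premise 7 is O(seal_envelope ⊃ ¬revoke_key), but O(seal_envelope) is not derivable from the premises, so it does not yield O(¬revoke_key).
No other premise forces O(¬revoke_key). An ideal world satisfying every premise can still have ¬revoke_key false, so O(¬revoke_key) is not derivable.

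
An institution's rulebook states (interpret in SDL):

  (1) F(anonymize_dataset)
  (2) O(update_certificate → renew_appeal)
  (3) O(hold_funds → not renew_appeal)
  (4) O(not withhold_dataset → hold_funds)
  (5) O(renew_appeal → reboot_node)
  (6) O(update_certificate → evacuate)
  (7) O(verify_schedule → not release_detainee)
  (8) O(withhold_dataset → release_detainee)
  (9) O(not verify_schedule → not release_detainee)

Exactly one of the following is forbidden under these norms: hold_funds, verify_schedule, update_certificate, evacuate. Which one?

By case analysis on verify_schedule: premise 7 gives O(verify_schedule → not release_detainee) and premise 9 gives O(not verify_schedule → not release_detainee), so O(not release_detainee) either way.
Premise 8, O(withhold_dataset → release_detainee), contraposes to O(not release_detainee → not withhold_dataset); with O(not release_detainee) we get O(not withhold_dataset).
Applying K to premise 4 (O(not withhold_dataset → hold_funds)) and O(not withhold_dataset) yields O(hold_funds).
Applying K to premise 3 (O(hold_funds → not renew_appeal)) and O(hold_funds) yields O(not renew_appeal).
Premise 2 is O(update_certificate → renew_appeal); contrapositively O(not renew_appeal → not update_certificate). Since O(not renew_appeal) holds, K gives O(not update_certificate).
So O(not update_certificate) holds, i.e. update_certificate is forbidden. None of the other listed options is forbidden under the premises.

update_certificate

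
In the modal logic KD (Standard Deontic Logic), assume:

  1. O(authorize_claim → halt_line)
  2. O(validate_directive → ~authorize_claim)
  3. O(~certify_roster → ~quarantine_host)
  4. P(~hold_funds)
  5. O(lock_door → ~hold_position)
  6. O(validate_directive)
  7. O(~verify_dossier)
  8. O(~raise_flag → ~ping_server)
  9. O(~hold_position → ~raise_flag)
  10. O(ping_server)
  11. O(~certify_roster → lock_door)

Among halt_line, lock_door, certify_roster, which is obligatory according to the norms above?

From premise 10 we have O(ping_server).
Premise 8 is O(~raise_flag → ~ping_server); contrapositively O(ping_server → raise_flag). Since O(ping_server) holds, K gives O(raise_flag).
Premise 9, O(~hold_position → ~raise_flag), contraposes to O(raise_flag → hold_position); with O(raise_flag) we get O(hold_position).
Premise 5, O(lock_door → ~hold_position), contraposes to O(hold_position → ~lock_door); with O(hold_position) we get O(~lock_door).
The contrapositive of premise 11 (O(~certify_roster → lock_door)) is O(~lock_door → certify_roster), and O(~lock_door) is already established, so O(certify_roster).
So O(certify_roster) holds — certify_roster is obligatory. None of the other listed options is made obligatory by any chain of premises.

certify_roster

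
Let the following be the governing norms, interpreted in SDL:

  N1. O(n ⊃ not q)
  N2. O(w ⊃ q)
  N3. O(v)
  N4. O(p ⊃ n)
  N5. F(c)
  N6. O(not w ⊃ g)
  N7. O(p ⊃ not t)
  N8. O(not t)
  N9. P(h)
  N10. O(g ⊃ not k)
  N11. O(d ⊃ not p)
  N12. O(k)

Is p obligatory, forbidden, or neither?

From premise 12 we have O(k).
The contrapositive of premise 10 (O(g ⊃ not k)) is O(k ⊃ not g), and O(k) is already established, so O(not g).
Premise 6 is O(not w ⊃ g); contrapositively O(not g ⊃ w). Since O(not g) holds, K gives O(w).
Applying K to premise 2 (O(w ⊃ q)) and O(w) yields O(q).
Premise 1 is O(n ⊃ not q); contrapositively O(q ⊃ not n). Since O(q) holds, K gives O(not n).
Premise 4, O(p ⊃ n), contraposes to O(not n ⊃ not p); with O(not n) we get O(not p).
Premises 3, 5, 7, 8, 9, 11 do not contribute to this derivation.
Thus O(not p), which is F(p): p is forbidden.

Forbidden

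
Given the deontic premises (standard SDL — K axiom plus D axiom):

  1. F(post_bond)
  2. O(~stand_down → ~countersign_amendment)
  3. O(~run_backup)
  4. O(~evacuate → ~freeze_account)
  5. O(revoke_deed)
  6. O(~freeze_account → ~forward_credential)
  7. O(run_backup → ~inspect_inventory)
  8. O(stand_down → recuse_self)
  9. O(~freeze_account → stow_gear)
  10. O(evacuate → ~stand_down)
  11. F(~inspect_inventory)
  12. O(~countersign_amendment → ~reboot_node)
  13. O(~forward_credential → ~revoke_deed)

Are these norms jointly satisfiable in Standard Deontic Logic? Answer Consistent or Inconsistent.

Consistent

Premise 7 is O(run_backup → ~inspect_inventory), but O(run_backup) is not derivable from the premises, so it does not yield O(~inspect_inventory).
So O(~inspect_inventory) is not derivable, and the apparent clash with O(inspect_inventory) does not arise.
A world satisfying every obligation exists (e.g. countersign_amendment=false, evacuate=true, forward_credential=true, freeze_account=true, inspect_inventory=true, post_bond=false, reboot_node=false, recuse_self=false, revoke_deed=true, run_backup=false, stand_down=false, stow_gear=false); no atom is both obligatory and forbidden, so the set is consistent.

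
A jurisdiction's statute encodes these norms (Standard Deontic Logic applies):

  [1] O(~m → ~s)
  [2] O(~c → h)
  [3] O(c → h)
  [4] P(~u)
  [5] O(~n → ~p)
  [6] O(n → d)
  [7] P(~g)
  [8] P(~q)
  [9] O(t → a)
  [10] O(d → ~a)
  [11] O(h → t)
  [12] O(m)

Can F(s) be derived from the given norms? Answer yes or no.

Premise 1 is O(~m → ~s), but O(~m) is not derivable from the premises, so it does not yield O(~s).
No other premise forces O(~s). An ideal world satisfying every premise can still have s true, so F(s) is not derivable.

No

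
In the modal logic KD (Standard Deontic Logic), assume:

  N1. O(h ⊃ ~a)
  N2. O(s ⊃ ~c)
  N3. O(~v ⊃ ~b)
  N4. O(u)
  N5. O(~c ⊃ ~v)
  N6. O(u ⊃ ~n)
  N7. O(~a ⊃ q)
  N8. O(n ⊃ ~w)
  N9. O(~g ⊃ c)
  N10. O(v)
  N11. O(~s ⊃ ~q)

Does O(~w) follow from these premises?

No

Premise 8 is O(n ⊃ ~w), but O(n) is not derivable from the premises, so it does not yield O(~w).
No other premise forces O(~w). An ideal world satisfying every premise can still have ~w false, so O(~w) is not derivable.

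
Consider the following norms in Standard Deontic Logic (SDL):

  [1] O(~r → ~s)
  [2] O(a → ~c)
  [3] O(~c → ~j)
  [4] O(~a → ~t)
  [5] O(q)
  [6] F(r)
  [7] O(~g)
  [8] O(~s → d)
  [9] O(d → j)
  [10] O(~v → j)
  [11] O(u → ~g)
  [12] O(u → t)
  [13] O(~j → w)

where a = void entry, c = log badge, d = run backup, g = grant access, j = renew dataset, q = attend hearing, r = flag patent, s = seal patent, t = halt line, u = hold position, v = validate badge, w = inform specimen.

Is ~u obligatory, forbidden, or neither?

Obligatory

F(r) at premise 6 means O(~r).
Premise 1 is O(~r → ~s); since O(~r), deontic closure gives O(~s).
Premise 8 is O(~s → d); since O(~s), deontic closure gives O(d).
Applying K to premise 9 (O(d → j)) and O(d) yields O(j).
Premise 3 is O(~c → ~j); contrapositively O(j → c). Since O(j) holds, K gives O(c).
Premise 2 is O(a → ~c); contrapositively O(c → ~a). Since O(c) holds, K gives O(~a).
From O(~a) and premise 4, O(~a → ~t), we obtain O(~t).
Premise 12 is O(u → t); contrapositively O(~t → ~u). Since O(~t) holds, K gives O(~u).
Premises 5, 7, 10, 11, 13 do not contribute to this derivation.
Hence ~u is obligatory.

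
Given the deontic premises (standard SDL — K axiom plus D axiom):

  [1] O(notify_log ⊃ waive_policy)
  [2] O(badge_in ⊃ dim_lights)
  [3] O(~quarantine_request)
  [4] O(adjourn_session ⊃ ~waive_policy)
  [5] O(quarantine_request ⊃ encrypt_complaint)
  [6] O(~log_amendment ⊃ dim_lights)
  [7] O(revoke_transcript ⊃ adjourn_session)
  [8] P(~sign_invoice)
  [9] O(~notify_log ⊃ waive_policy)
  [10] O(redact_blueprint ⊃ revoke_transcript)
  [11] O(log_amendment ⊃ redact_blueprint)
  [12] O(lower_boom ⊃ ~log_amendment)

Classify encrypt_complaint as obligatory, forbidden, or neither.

Premise 5 is O(quarantine_request ⊃ encrypt_complaint), but O(quarantine_request) is not derivable from the premises, so it does not yield O(encrypt_complaint).
No premise or chain of K-axiom applications forces O(encrypt_complaint), and none forces O(~encrypt_complaint). So encrypt_complaint is neither obligatory nor forbidden under these norms.

Neither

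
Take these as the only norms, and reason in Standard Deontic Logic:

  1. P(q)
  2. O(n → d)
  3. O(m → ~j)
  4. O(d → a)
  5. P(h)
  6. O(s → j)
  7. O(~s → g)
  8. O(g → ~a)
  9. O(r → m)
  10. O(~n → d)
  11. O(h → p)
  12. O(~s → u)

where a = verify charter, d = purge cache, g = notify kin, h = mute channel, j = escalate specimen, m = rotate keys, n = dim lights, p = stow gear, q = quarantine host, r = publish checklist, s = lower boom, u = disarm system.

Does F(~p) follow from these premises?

Premise 11 is O(h → p), but O(h) is not derivable from the premises (the permission P(h) asserts only ~O(~h), not O(h)), so it does not yield O(p).
No other premise forces O(p). An ideal world satisfying every premise can still have ~p true, so F(~p) is not derivable.

No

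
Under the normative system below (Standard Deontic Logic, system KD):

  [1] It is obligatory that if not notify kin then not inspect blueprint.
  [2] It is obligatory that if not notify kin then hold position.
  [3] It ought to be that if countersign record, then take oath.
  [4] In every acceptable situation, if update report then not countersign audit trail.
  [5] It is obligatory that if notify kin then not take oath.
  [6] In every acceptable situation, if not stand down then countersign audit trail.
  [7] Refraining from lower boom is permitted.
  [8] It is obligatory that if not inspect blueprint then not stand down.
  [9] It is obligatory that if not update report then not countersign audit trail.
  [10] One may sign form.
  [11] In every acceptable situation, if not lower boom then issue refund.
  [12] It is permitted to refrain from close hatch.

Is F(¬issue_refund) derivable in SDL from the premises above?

No

Premise 11 is O(¬lower_boom → issue_refund), but O(¬lower_boom) is not derivable from the premises (the permission P(¬lower_boom) asserts only ¬O(lower_boom), not O(¬lower_boom)), so it does not yield O(issue_refund).
No other premise forces O(issue_refund). An ideal world satisfying every premise can still have ¬issue_refund true, so F(¬issue_refund) is not derivable.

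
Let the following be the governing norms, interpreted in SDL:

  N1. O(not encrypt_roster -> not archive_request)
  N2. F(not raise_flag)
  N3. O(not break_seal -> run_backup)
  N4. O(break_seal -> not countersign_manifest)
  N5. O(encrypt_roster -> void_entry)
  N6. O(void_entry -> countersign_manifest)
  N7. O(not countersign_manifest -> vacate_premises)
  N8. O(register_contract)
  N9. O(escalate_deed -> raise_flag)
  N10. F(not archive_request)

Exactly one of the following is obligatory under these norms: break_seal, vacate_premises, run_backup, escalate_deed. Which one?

run_backup

Premise 10 is F(not archive_request), i.e. O(archive_request).
Premise 1 is O(not encrypt_roster -> not archive_request); contrapositively O(archive_request -> encrypt_roster). Since O(archive_request) holds, K gives O(encrypt_roster).
Premise 5 is O(encrypt_roster -> void_entry); since O(encrypt_roster), deontic closure gives O(void_entry).
Applying K to premise 6 (O(void_entry -> countersign_manifest)) and O(void_entry) yields O(countersign_manifest).
Premise 4, O(break_seal -> not countersign_manifest), contraposes to O(countersign_manifest -> not break_seal); with O(countersign_manifest) we get O(not break_seal).
Applying K to premise 3 (O(not break_seal -> run_backup)) and O(not break_seal) yields O(run_backup).
So O(run_backup) holds — run_backup is obligatory. None of the other listed options is made obligatory by any chain of premises.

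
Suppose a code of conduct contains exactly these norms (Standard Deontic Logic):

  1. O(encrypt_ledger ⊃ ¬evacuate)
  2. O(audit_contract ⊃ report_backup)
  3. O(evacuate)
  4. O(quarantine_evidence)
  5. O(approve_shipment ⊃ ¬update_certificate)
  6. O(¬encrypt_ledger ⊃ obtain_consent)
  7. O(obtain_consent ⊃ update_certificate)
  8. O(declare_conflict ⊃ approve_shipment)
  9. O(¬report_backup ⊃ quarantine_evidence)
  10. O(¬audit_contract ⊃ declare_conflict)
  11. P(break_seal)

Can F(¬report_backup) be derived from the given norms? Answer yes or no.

Yes

Premise 3 gives O(evacuate).
The contrapositive of premise 1 (O(encrypt_ledger ⊃ ¬evacuate)) is O(evacuate ⊃ ¬encrypt_ledger), and O(evacuate) is already established, so O(¬encrypt_ledger).
With premise 6, O(¬encrypt_ledger ⊃ obtain_consent), the K-axiom yields O(obtain_consent).
Premise 7 is O(obtain_consent ⊃ update_certificate); since O(obtain_consent), deontic closure gives O(update_certificate).
The contrapositive of premise 5 (O(approve_shipment ⊃ ¬update_certificate)) is O(update_certificate ⊃ ¬approve_shipment), and O(update_certificate) is already established, so O(¬approve_shipment).
Premise 8, O(declare_conflict ⊃ approve_shipment), contraposes to O(¬approve_shipment ⊃ ¬declare_conflict); with O(¬approve_shipment) we get O(¬declare_conflict).
Premise 10 is O(¬audit_contract ⊃ declare_conflict); contrapositively O(¬declare_conflict ⊃ audit_contract). Since O(¬declare_conflict) holds, K gives O(audit_contract).
Applying K to premise 2 (O(audit_contract ⊃ report_backup)) and O(audit_contract) yields O(report_backup).
Premises 4, 9, 11 do not contribute to this derivation.
So O(report_backup) holds, i.e. F(¬report_backup). The claim follows.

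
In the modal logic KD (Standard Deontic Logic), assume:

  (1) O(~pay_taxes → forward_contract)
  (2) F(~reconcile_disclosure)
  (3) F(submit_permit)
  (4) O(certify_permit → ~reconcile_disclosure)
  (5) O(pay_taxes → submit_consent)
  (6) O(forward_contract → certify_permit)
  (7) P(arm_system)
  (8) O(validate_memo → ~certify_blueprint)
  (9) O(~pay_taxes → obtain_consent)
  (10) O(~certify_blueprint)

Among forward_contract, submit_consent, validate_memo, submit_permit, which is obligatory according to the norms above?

submit_consent

F(~reconcile_disclosure) at premise 2 means O(reconcile_disclosure).
The contrapositive of premise 4 (O(certify_permit → ~reconcile_disclosure)) is O(reconcile_disclosure → ~certify_permit), and O(reconcile_disclosure) is already established, so O(~certify_permit).
Premise 6, O(forward_contract → certify_permit), contraposes to O(~certify_permit → ~forward_contract); with O(~certify_permit) we get O(~forward_contract).
Premise 1, O(~pay_taxes → forward_contract), contraposes to O(~forward_contract → pay_taxes); with O(~forward_contract) we get O(pay_taxes).
With premise 5, O(pay_taxes → submit_consent), the K-axiom yields O(submit_consent).
So O(submit_consent) holds — submit_consent is obligatory. None of the other listed options is made obligatory by any chain of premises.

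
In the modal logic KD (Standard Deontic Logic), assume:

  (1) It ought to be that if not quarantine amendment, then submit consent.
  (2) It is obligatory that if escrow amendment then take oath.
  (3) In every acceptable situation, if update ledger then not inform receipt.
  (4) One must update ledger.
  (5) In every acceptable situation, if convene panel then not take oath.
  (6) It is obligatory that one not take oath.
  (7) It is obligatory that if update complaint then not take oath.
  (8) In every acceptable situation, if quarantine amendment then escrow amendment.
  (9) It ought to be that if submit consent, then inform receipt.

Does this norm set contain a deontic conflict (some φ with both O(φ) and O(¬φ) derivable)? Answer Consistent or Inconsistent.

Premise 6 gives O(¬take_oath).
Premise 2, O(escrow_amendment → take_oath), contraposes to O(¬take_oath → ¬escrow_amendment); with O(¬take_oath) we get O(¬escrow_amendment).
Premise 8 is O(quarantine_amendment → escrow_amendment); contrapositively O(¬escrow_amendment → ¬quarantine_amendment). Since O(¬escrow_amendment) holds, K gives O(¬quarantine_amendment).
From O(¬quarantine_amendment) and premise 1, O(¬quarantine_amendment → submit_consent), we obtain O(submit_consent).
From O(submit_consent) and premise 9, O(submit_consent → inform_receipt), we obtain O(inform_receipt).
Premise 3, O(update_ledger → ¬inform_receipt), contraposes to O(inform_receipt → ¬update_ledger); with O(inform_receipt) we get O(¬update_ledger).
However, premise 4 gives O(update_ledger).
We now have both O(¬update_ledger) and O(update_ledger) — update_ledger is simultaneously obligatory and forbidden, violating the D-axiom.

Inconsistent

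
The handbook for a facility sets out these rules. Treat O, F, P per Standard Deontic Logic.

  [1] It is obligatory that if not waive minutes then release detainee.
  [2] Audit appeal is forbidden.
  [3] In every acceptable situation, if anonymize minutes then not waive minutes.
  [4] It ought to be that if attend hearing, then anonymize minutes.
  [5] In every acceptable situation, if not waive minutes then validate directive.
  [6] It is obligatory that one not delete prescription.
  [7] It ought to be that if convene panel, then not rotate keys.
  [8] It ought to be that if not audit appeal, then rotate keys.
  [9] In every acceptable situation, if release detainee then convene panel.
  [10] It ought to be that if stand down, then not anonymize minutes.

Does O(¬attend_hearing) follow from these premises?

F(audit_appeal) at premise 2 means O(¬audit_appeal).
Applying K to premise 8 (O(¬audit_appeal → rotate_keys)) and O(¬audit_appeal) yields O(rotate_keys).
Premise 7 is O(convene_panel → ¬rotate_keys); contrapositively O(rotate_keys → ¬convene_panel). Since O(rotate_keys) holds, K gives O(¬convene_panel).
Premise 9, O(release_detainee → convene_panel), contraposes to O(¬convene_panel → ¬release_detainee); with O(¬convene_panel) we get O(¬release_detainee).
Premise 1 is O(¬waive_minutes → release_detainee); contrapositively O(¬release_detainee → waive_minutes). Since O(¬release_detainee) holds, K gives O(waive_minutes).
Premise 3, O(anonymize_minutes → ¬waive_minutes), contraposes to O(waive_minutes → ¬anonymize_minutes); with O(waive_minutes) we get O(¬anonymize_minutes).
Premise 4, O(attend_hearing → anonymize_minutes), contraposes to O(¬anonymize_minutes → ¬attend_hearing); with O(¬anonymize_minutes) we get O(¬attend_hearing).
Premises 5, 6, 10 do not contribute to this derivation.
So O(¬attend_hearing) follows.

Yes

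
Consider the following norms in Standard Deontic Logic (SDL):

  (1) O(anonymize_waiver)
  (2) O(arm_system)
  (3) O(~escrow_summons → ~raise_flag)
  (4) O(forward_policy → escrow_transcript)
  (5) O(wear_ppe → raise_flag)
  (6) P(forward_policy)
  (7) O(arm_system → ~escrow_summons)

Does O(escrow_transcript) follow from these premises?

Premise 4 is O(forward_policy → escrow_transcript), but O(forward_policy) is not derivable from the premises (the permission P(forward_policy) asserts only ~O(~forward_policy), not O(forward_policy)), so it does not yield O(escrow_transcript).
No other premise forces O(escrow_transcript). An ideal world satisfying every premise can still have escrow_transcript false, so O(escrow_transcript) is not derivable.

No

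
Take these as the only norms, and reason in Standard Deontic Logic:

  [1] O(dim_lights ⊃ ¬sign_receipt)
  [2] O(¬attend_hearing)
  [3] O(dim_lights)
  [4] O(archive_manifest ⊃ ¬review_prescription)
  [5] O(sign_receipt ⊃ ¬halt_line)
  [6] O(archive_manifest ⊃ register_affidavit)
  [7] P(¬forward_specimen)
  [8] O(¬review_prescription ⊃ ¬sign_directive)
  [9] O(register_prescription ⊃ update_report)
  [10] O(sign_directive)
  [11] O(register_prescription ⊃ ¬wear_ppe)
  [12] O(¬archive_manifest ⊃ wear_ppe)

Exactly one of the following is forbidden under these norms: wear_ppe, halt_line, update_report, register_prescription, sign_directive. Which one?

From premise 10 we have O(sign_directive).
Premise 8, O(¬review_prescription ⊃ ¬sign_directive), contraposes to O(sign_directive ⊃ review_prescription); with O(sign_directive) we get O(review_prescription).
Premise 4, O(archive_manifest ⊃ ¬review_prescription), contraposes to O(review_prescription ⊃ ¬archive_manifest); with O(review_prescription) we get O(¬archive_manifest).
Applying K to premise 12 (O(¬archive_manifest ⊃ wear_ppe)) and O(¬archive_manifest) yields O(wear_ppe).
Premise 11, O(register_prescription ⊃ ¬wear_ppe), contraposes to O(wear_ppe ⊃ ¬register_prescription); with O(wear_ppe) we get O(¬register_prescription).
So O(¬register_prescription) holds, i.e. register_prescription is forbidden. None of the other listed options is forbidden under the premises.

register_prescription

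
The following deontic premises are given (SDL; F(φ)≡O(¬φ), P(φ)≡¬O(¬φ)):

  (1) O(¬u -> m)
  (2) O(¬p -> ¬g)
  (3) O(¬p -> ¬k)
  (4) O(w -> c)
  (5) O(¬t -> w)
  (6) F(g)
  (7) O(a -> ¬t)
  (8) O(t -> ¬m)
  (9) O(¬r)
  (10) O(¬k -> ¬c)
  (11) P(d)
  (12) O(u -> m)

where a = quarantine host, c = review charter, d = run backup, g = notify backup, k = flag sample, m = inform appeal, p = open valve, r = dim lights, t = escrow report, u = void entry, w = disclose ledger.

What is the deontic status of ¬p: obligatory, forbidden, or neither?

Premises 1 and 12 cover both cases: O(¬u -> m) and O(u -> m). Since ¬u ∨ u is a tautology, O(m) follows.
Premise 8 is O(t -> ¬m); contrapositively O(m -> ¬t). Since O(m) holds, K gives O(¬t).
Applying K to premise 5 (O(¬t -> w)) and O(¬t) yields O(w).
From O(w) and premise 4, O(w -> c), we obtain O(c).
Premise 10, O(¬k -> ¬c), contraposes to O(c -> k); with O(c) we get O(k).
The contrapositive of premise 3 (O(¬p -> ¬k)) is O(k -> p), and O(k) is already established, so O(p).
Premises 2, 6, 7, 9, 11 do not contribute to this derivation.
Thus O(p), which is F(¬p): ¬p is forbidden.

Forbidden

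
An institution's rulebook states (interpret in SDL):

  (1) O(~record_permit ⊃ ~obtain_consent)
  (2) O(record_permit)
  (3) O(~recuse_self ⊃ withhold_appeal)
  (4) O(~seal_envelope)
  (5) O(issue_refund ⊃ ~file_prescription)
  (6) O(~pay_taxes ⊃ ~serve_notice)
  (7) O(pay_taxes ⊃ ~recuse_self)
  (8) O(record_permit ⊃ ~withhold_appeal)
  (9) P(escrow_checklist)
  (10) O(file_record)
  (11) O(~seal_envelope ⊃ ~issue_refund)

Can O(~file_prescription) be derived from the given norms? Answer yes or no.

Premise 5 is O(issue_refund ⊃ ~file_prescription), but O(issue_refund) is not derivable from the premises, so it does not yield O(~file_prescription).
No other premise forces O(~file_prescription). An ideal world satisfying every premise can still have ~file_prescription false, so O(~file_prescription) is not derivable.

No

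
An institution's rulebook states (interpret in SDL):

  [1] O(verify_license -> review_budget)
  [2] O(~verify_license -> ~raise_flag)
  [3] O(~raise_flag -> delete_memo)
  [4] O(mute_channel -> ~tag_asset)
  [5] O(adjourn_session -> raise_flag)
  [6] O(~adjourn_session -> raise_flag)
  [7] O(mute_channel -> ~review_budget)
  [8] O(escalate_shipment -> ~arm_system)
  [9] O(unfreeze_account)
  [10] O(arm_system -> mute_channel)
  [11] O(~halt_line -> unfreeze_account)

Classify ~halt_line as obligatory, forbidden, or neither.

Neither

Premise 11 is O(~halt_line -> unfreeze_account); even if O(unfreeze_account) held, inferring O(~halt_line) would be affirming the consequent — invalid.
No premise or chain of K-axiom applications forces O(~halt_line), and none forces O(halt_line). So ~halt_line is neither obligatory nor forbidden under these norms.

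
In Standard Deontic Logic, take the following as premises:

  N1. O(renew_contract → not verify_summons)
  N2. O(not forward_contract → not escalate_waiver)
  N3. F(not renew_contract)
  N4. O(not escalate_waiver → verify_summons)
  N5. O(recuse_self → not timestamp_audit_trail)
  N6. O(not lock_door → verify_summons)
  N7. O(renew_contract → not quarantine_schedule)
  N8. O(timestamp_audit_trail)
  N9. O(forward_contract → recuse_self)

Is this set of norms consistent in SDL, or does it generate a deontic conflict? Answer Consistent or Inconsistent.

Premise 8 states O(timestamp_audit_trail) outright.
The contrapositive of premise 5 (O(recuse_self → not timestamp_audit_trail)) is O(timestamp_audit_trail → not recuse_self), and O(timestamp_audit_trail) is already established, so O(not recuse_self).
Premise 9 is O(forward_contract → recuse_self); contrapositively O(not recuse_self → not forward_contract). Since O(not recuse_self) holds, K gives O(not forward_contract).
Applying K to premise 2 (O(not forward_contract → not escalate_waiver)) and O(not forward_contract) yields O(not escalate_waiver).
Applying K to premise 4 (O(not escalate_waiver → verify_summons)) and O(not escalate_waiver) yields O(verify_summons).
Premise 1 is O(renew_contract → not verify_summons); contrapositively O(verify_summons → not renew_contract). Since O(verify_summons) holds, K gives O(not renew_contract).
But premise 3, F(not renew_contract), means O(renew_contract).
We now have both O(not renew_contract) and O(renew_contract) — renew_contract is simultaneously obligatory and forbidden, violating the D-axiom.

Inconsistent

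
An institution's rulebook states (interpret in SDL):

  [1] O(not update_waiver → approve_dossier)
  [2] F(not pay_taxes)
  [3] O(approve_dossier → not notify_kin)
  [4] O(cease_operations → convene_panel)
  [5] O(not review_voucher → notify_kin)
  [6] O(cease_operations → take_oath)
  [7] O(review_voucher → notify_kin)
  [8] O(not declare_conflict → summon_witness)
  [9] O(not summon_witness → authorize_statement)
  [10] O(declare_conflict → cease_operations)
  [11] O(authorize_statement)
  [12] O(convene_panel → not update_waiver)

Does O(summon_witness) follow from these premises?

Premises 7 and 5 are O(review_voucher → notify_kin) and O(not review_voucher → notify_kin); every ideal world satisfies review_voucher or not review_voucher, so in either case notify_kin holds — hence O(notify_kin).
Premise 3 is O(approve_dossier → not notify_kin); contrapositively O(notify_kin → not approve_dossier). Since O(notify_kin) holds, K gives O(not approve_dossier).
Premise 1 is O(not update_waiver → approve_dossier); contrapositively O(not approve_dossier → update_waiver). Since O(not approve_dossier) holds, K gives O(update_waiver).
Premise 12, O(convene_panel → not update_waiver), contraposes to O(update_waiver → not convene_panel); with O(update_waiver) we get O(not convene_panel).
The contrapositive of premise 4 (O(cease_operations → convene_panel)) is O(not convene_panel → not cease_operations), and O(not convene_panel) is already established, so O(not cease_operations).
Premise 10 is O(declare_conflict → cease_operations); contrapositively O(not cease_operations → not declare_conflict). Since O(not cease_operations) holds, K gives O(not declare_conflict).
With premise 8, O(not declare_conflict → summon_witness), the K-axiom yields O(summon_witness).
Premises 2, 6, 9, 11 do not contribute to this derivation.
So O(summon_witness) follows.

Yes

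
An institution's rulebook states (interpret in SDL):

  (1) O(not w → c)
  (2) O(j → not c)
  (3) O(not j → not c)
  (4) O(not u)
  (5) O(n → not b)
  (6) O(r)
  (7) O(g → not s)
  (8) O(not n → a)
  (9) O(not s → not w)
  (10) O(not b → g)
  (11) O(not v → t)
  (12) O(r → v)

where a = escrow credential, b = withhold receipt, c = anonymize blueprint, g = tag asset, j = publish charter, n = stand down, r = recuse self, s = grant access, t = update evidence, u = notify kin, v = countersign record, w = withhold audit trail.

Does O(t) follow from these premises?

No

Premise 11 is O(not v → t), but O(not v) is not derivable from the premises, so it does not yield O(t).
No other premise forces O(t). An ideal world satisfying every premise can still have t false, so O(t) is not derivable.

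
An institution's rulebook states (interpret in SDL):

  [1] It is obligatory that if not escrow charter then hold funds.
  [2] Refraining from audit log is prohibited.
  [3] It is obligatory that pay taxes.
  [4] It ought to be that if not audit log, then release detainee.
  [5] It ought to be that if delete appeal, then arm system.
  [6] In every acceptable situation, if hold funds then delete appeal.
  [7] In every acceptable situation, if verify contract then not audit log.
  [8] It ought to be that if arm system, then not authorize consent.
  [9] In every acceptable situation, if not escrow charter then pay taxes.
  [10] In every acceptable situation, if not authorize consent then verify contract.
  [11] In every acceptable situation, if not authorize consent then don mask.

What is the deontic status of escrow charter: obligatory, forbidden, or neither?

Obligatory

F(¬audit_log) at premise 2 means O(audit_log).
Premise 7 is O(verify_contract → ¬audit_log); contrapositively O(audit_log → ¬verify_contract). Since O(audit_log) holds, K gives O(¬verify_contract).
The contrapositive of premise 10 (O(¬authorize_consent → verify_contract)) is O(¬verify_contract → authorize_consent), and O(¬verify_contract) is already established, so O(authorize_consent).
The contrapositive of premise 8 (O(arm_system → ¬authorize_consent)) is O(authorize_consent → ¬arm_system), and O(authorize_consent) is already established, so O(¬arm_system).
Premise 5, O(delete_appeal → arm_system), contraposes to O(¬arm_system → ¬delete_appeal); with O(¬arm_system) we get O(¬delete_appeal).
The contrapositive of premise 6 (O(hold_funds → delete_appeal)) is O(¬delete_appeal → ¬hold_funds), and O(¬delete_appeal) is already established, so O(¬hold_funds).
Premise 1 is O(¬escrow_charter → hold_funds); contrapositively O(¬hold_funds → escrow_charter). Since O(¬hold_funds) holds, K gives O(escrow_charter).
Premises 3, 4, 9, 11 do not contribute to this derivation.
Hence escrow_charter is obligatory.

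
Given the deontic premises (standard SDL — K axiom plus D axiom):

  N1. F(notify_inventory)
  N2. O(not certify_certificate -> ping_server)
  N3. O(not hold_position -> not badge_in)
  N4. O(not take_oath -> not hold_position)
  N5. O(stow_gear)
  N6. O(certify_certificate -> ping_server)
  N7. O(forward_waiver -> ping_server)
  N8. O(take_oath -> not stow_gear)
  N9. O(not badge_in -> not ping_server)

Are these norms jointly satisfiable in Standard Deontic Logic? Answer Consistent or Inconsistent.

Inconsistent

Premises 2 and 6 are O(not certify_certificate -> ping_server) and O(certify_certificate -> ping_server); every ideal world satisfies not certify_certificate or certify_certificate, so in either case ping_server holds — hence O(ping_server).
Premise 9 is O(not badge_in -> not ping_server); contrapositively O(ping_server -> badge_in). Since O(ping_server) holds, K gives O(badge_in).
The contrapositive of premise 3 (O(not hold_position -> not badge_in)) is O(badge_in -> hold_position), and O(badge_in) is already established, so O(hold_position).
The contrapositive of premise 4 (O(not take_oath -> not hold_position)) is O(hold_position -> take_oath), and O(hold_position) is already established, so O(take_oath).
From O(take_oath) and premise 8, O(take_oath -> not stow_gear), we obtain O(not stow_gear).
But premise 5 directly asserts O(stow_gear).
We now have both O(not stow_gear) and O(stow_gear) — stow_gear is simultaneously obligatory and forbidden, violating the D-axiom.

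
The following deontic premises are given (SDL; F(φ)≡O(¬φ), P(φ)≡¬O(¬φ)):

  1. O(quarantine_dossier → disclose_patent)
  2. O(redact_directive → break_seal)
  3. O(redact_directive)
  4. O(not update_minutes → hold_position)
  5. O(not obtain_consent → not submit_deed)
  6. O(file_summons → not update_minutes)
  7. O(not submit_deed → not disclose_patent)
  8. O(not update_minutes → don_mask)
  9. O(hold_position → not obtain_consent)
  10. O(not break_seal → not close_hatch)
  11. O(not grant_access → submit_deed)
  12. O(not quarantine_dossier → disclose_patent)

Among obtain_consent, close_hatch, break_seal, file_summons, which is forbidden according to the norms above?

By case analysis on quarantine_dossier: premise 1 gives O(quarantine_dossier → disclose_patent) and premise 12 gives O(not quarantine_dossier → disclose_patent), so O(disclose_patent) either way.
Premise 7, O(not submit_deed → not disclose_patent), contraposes to O(disclose_patent → submit_deed); with O(disclose_patent) we get O(submit_deed).
The contrapositive of premise 5 (O(not obtain_consent → not submit_deed)) is O(submit_deed → obtain_consent), and O(submit_deed) is already established, so O(obtain_consent).
Premise 9, O(hold_position → not obtain_consent), contraposes to O(obtain_consent → not hold_position); with O(obtain_consent) we get O(not hold_position).
Premise 4, O(not update_minutes → hold_position), contraposes to O(not hold_position → update_minutes); with O(not hold_position) we get O(update_minutes).
Premise 6 is O(file_summons → not update_minutes); contrapositively O(update_minutes → not file_summons). Since O(update_minutes) holds, K gives O(not file_summons).
So O(not file_summons) holds, i.e. file_summons is forbidden. None of the other listed options is forbidden under the premises.

file_summons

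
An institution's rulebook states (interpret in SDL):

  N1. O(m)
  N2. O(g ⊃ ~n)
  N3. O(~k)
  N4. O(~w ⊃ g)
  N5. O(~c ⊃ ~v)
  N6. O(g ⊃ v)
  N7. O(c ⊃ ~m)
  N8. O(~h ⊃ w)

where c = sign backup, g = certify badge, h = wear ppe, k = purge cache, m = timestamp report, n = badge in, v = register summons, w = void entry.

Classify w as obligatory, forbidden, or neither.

From premise 1 we have O(m).
The contrapositive of premise 7 (O(c ⊃ ~m)) is O(m ⊃ ~c), and O(m) is already established, so O(~c).
Premise 5 is O(~c ⊃ ~v); since O(~c), deontic closure gives O(~v).
Premise 6 is O(g ⊃ v); contrapositively O(~v ⊃ ~g). Since O(~v) holds, K gives O(~g).
Premise 4 is O(~w ⊃ g); contrapositively O(~g ⊃ w). Since O(~g) holds, K gives O(w).
Premises 2, 3, 8 do not contribute to this derivation.
Hence w is obligatory.

Obligatory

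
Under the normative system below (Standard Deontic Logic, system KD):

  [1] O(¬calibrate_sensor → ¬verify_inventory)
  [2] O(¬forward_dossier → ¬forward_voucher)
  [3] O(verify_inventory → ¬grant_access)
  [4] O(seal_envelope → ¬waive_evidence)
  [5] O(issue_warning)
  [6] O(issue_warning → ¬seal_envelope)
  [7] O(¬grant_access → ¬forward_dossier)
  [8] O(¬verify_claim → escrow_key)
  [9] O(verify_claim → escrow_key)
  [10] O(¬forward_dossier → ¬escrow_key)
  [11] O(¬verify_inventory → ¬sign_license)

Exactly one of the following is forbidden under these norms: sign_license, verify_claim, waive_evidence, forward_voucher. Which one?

sign_license

By case analysis on verify_claim: premise 9 gives O(verify_claim → escrow_key) and premise 8 gives O(¬verify_claim → escrow_key), so O(escrow_key) either way.
Premise 10 is O(¬forward_dossier → ¬escrow_key); contrapositively O(escrow_key → forward_dossier). Since O(escrow_key) holds, K gives O(forward_dossier).
Premise 7, O(¬grant_access → ¬forward_dossier), contraposes to O(forward_dossier → grant_access); with O(forward_dossier) we get O(grant_access).
The contrapositive of premise 3 (O(verify_inventory → ¬grant_access)) is O(grant_access → ¬verify_inventory), and O(grant_access) is already established, so O(¬verify_inventory).
Applying K to premise 11 (O(¬verify_inventory → ¬sign_license)) and O(¬verify_inventory) yields O(¬sign_license).
So O(¬sign_license) holds, i.e. sign_license is forbidden. None of the other listed options is forbidden under the premises.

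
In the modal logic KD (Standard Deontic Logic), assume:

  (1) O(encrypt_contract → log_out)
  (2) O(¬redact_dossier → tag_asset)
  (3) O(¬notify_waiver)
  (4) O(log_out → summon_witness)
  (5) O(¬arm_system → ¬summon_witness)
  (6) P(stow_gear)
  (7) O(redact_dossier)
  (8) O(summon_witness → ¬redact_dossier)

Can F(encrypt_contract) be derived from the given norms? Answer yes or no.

Premise 7 states O(redact_dossier) outright.
The contrapositive of premise 8 (O(summon_witness → ¬redact_dossier)) is O(redact_dossier → ¬summon_witness), and O(redact_dossier) is already established, so O(¬summon_witness).
The contrapositive of premise 4 (O(log_out → summon_witness)) is O(¬summon_witness → ¬log_out), and O(¬summon_witness) is already established, so O(¬log_out).
Premise 1 is O(encrypt_contract → log_out); contrapositively O(¬log_out → ¬encrypt_contract). Since O(¬log_out) holds, K gives O(¬encrypt_contract).
Premises 2, 3, 5, 6 do not contribute to this derivation.
So O(¬encrypt_contract) holds, i.e. F(encrypt_contract). The claim follows.

Yes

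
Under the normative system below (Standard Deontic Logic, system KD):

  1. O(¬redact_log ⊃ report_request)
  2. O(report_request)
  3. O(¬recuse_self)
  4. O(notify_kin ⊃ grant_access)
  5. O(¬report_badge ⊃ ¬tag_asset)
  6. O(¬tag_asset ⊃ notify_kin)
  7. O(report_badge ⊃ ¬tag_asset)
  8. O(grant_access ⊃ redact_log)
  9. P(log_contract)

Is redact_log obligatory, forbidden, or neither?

By case analysis on ¬report_badge: premise 5 gives O(¬report_badge ⊃ ¬tag_asset) and premise 7 gives O(report_badge ⊃ ¬tag_asset), so O(¬tag_asset) either way.
Applying K to premise 6 (O(¬tag_asset ⊃ notify_kin)) and O(¬tag_asset) yields O(notify_kin).
From O(notify_kin) and premise 4, O(notify_kin ⊃ grant_access), we obtain O(grant_access).
Premise 8 is O(grant_access ⊃ redact_log); since O(grant_access), deontic closure gives O(redact_log).
Premises 1, 2, 3, 9 do not contribute to this derivation.
Hence redact_log is obligatory.

Obligatory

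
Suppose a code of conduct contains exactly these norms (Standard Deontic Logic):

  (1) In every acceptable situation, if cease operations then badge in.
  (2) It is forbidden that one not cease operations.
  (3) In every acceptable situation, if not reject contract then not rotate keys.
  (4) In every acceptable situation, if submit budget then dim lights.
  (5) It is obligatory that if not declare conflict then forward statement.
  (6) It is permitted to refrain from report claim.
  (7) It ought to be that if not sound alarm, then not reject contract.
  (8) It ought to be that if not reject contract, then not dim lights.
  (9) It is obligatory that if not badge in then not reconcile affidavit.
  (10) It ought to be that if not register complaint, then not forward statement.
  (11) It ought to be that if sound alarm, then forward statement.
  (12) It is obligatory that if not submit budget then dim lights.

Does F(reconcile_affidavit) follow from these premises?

Premise 9 is O(¬badge_in → ¬reconcile_affidavit), but O(¬badge_in) is not derivable from the premises, so it does not yield O(¬reconcile_affidavit).
No other premise forces O(¬reconcile_affidavit). An ideal world satisfying every premise can still have reconcile_affidavit true, so F(reconcile_affidavit) is not derivable.

No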